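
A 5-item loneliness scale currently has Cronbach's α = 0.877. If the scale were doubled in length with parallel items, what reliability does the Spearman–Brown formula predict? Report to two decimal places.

predicted reliability = 0.93

Length factor m = 2
α' = m·α / (1 + (m−1)·α)
   = 2 × 0.877 / (1 + (2 − 1) × 0.877)
   = 1.7540 / 1.8770 = 0.93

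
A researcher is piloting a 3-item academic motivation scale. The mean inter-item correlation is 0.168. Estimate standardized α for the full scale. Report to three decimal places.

Standardized α = k·r̄ / (1 + (k−1)·r̄) = 3 × 0.168 / (1 + 2 × 0.168)
  = 0.5040 / 1.3360 = 0.377

α = 0.377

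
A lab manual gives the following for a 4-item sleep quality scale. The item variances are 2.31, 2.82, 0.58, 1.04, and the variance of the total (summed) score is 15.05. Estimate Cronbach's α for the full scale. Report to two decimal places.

α = 0.74

ΣVar(i) = 2.31 + 2.82 + 0.58 + 1.04 = 6.75
α = (k/(k−1))·(1 − ΣVar(i)/σ²_total) = (4/3)·(1 − 6.75/15.05) = 0.74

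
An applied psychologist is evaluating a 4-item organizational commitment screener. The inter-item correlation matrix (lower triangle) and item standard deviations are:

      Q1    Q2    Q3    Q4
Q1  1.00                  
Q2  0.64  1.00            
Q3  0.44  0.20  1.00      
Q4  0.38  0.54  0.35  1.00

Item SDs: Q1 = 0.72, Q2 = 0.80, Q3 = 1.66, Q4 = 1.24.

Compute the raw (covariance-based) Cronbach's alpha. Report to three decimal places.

α = 0.670

Σσ²ᵢ = 0.72² + 0.80² + 1.66² + 1.24² = 5.4516
Covariances σ_ij = r_ij · s_i · s_j:
  σ(Q1,Q2) = 0.64 × 0.72 × 0.80 = 0.3686
  σ(Q1,Q3) = 0.44 × 0.72 × 1.66 = 0.5259
  σ(Q1,Q4) = 0.38 × 0.72 × 1.24 = 0.3393
  σ(Q2,Q3) = 0.20 × 0.80 × 1.66 = 0.2656
  σ(Q2,Q4) = 0.54 × 0.80 × 1.24 = 0.5357
  σ(Q3,Q4) = 0.35 × 1.66 × 1.24 = 0.7204
σ²_T = Σσ²ᵢ + 2·Σσ_ij = 5.4516 + 2 × 2.7555 = 10.9626
α = (4/3)·(1 − 5.4516/10.9626) = 0.670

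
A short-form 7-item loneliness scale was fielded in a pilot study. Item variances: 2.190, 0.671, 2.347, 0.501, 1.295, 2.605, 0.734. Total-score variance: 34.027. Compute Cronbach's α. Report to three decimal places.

sum of item variances = 2.190 + 0.671 + 2.347 + 0.501 + 1.295 + 2.605 + 0.734 = 10.343
α = (k/(k−1))·(1 − sum of item variances/Var(T)) = (7/6)·(1 − 10.343/34.027) = 0.812

Cronbach's α = 0.812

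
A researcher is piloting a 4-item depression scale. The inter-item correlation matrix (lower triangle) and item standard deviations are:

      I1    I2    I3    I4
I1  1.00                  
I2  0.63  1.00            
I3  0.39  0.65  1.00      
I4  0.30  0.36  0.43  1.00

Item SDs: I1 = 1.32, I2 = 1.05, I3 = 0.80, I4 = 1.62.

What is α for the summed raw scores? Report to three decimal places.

Σσ²ᵢ = 1.32² + 1.05² + 0.80² + 1.62² = 6.1093
Covariances σ_ij = r_ij · s_i · s_j:
  σ(I1,I2) = 0.63 × 1.32 × 1.05 = 0.8732
  σ(I1,I3) = 0.39 × 1.32 × 0.80 = 0.4118
  σ(I1,I4) = 0.30 × 1.32 × 1.62 = 0.6415
  σ(I2,I3) = 0.65 × 1.05 × 0.80 = 0.5460
  σ(I2,I4) = 0.36 × 1.05 × 1.62 = 0.6124
  σ(I3,I4) = 0.43 × 0.80 × 1.62 = 0.5573
σ²_T = Σσ²ᵢ + 2·Σσ_ij = 6.1093 + 2 × 3.6422 = 13.3937
α = (4/3)·(1 − 6.1093/13.3937) = 0.725

α = 0.725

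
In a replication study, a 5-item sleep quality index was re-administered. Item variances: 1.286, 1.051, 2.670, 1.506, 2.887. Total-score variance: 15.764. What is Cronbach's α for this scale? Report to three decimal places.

Cronbach's α = 0.505

Σσ²ᵢ = 1.286 + 1.051 + 2.670 + 1.506 + 2.887 = 9.400
α = (k/(k−1))·(1 − Σσ²ᵢ/total variance) = (5/4)·(1 − 9.400/15.764) = 0.505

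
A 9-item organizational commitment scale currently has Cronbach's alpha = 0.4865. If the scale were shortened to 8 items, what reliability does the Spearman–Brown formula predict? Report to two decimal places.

predicted reliability = 0.46

Length factor m = 8/9 = 0.8889
α' = m·α / (1 − (1−m)·α)
   = 8/9 × 0.4865 / (1 − (1 − 8/9) × 0.4865)
   = 0.4324 / 0.9459 = 0.46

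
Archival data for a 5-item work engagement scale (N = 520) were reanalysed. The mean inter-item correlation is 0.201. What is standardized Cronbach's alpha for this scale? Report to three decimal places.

standardized Cronbach's alpha = 0.557

Standardized α = k·r̄ / (1 + (k−1)·r̄) = 5 × 0.201 / (1 + 4 × 0.201)
  = 1.0050 / 1.8040 = 0.557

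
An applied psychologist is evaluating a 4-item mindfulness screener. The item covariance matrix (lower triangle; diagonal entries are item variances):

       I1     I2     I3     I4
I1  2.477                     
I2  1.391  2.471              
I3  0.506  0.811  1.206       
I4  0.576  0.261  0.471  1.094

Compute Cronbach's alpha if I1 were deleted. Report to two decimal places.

Cronbach's alpha = 0.59

Remaining items: I2, I3, I4 (k = 3).
Σσ²ᵢ = 2.471 + 1.206 + 1.094 = 4.771
total variance = 4.771 + 2 × 1.543 = 7.857
α (item deleted) = (3/2)·(1 − 4.771/7.857) = 0.59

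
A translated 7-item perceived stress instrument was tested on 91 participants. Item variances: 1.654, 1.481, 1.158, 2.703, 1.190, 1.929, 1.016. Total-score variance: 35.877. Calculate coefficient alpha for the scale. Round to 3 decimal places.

α = 0.805

Σσᵢ² = 1.654 + 1.481 + 1.158 + 2.703 + 1.190 + 1.929 + 1.016 = 11.131
α = (k/(k−1))·(1 − Σσᵢ²/σ²_T) = (7/6)·(1 − 11.131/35.877) = 0.805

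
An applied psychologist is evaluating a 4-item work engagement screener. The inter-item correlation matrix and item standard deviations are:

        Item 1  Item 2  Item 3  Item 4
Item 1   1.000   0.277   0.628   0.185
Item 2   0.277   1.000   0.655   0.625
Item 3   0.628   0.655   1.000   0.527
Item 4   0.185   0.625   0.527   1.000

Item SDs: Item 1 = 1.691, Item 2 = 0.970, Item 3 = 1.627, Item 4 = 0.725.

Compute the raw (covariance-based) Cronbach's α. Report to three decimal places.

α = 0.752

Σσ²ᵢ = 1.691² + 0.970² + 1.627² + 0.725² = 6.9731
Covariances σ_ij = r_ij · s_i · s_j:
  σ(Item 1,Item 2) = 0.277 × 1.691 × 0.970 = 0.4544
  σ(Item 1,Item 3) = 0.628 × 1.691 × 1.627 = 1.7278
  σ(Item 1,Item 4) = 0.185 × 1.691 × 0.725 = 0.2268
  σ(Item 2,Item 3) = 0.655 × 0.970 × 1.627 = 1.0337
  σ(Item 2,Item 4) = 0.625 × 0.970 × 0.725 = 0.4395
  σ(Item 3,Item 4) = 0.527 × 1.627 × 0.725 = 0.6216
σ²_T = Σσ²ᵢ + 2·Σσ_ij = 6.9731 + 2 × 4.5038 = 15.9807
α = (4/3)·(1 − 6.9731/15.9807) = 0.752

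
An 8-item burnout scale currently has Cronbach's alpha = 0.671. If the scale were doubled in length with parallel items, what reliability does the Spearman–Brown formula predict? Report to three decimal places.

predicted reliability = 0.803

Length factor m = 2
α' = m·α / (1 + (m−1)·α)
   = 2 × 0.671 / (1 + (2 − 1) × 0.671)
   = 1.3420 / 1.6710 = 0.803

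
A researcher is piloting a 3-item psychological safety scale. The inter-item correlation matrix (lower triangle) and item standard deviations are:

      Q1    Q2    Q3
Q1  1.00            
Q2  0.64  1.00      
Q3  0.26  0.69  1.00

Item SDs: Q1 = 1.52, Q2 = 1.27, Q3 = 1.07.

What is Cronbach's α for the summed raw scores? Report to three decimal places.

Σσ²ᵢ = 1.52² + 1.27² + 1.07² = 5.0682
Covariances σ_ij = r_ij · s_i · s_j:
  σ(Q1,Q2) = 0.64 × 1.52 × 1.27 = 1.2355
  σ(Q1,Q3) = 0.26 × 1.52 × 1.07 = 0.4229
  σ(Q2,Q3) = 0.69 × 1.27 × 1.07 = 0.9376
σ²_T = Σσ²ᵢ + 2·Σσ_ij = 5.0682 + 2 × 2.5960 = 10.2602
α = (3/2)·(1 − 5.0682/10.2602) = 0.759

α = 0.759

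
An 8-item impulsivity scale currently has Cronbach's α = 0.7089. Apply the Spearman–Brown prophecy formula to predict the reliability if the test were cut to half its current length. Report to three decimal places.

predicted reliability = 0.549

Length factor m = 1/2
α' = m·α / (1 − (1−m)·α)
   = 1/2 × 0.7089 / (1 − (1 − 1/2) × 0.7089)
   = 0.3544 / 0.6456 = 0.549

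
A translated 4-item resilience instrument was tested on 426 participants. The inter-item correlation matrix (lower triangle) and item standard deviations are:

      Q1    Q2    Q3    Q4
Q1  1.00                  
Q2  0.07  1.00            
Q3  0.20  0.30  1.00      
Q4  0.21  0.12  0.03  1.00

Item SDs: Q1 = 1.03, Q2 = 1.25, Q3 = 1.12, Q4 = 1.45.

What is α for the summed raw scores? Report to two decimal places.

Σσ²ᵢ = 1.03² + 1.25² + 1.12² + 1.45² = 5.9803
Covariances σ_ij = r_ij · s_i · s_j:
  σ(Q1,Q2) = 0.07 × 1.03 × 1.25 = 0.0901
  σ(Q1,Q3) = 0.20 × 1.03 × 1.12 = 0.2307
  σ(Q1,Q4) = 0.21 × 1.03 × 1.45 = 0.3136
  σ(Q2,Q3) = 0.30 × 1.25 × 1.12 = 0.4200
  σ(Q2,Q4) = 0.12 × 1.25 × 1.45 = 0.2175
  σ(Q3,Q4) = 0.03 × 1.12 × 1.45 = 0.0487
σ²_T = Σσ²ᵢ + 2·Σσ_ij = 5.9803 + 2 × 1.3206 = 8.6215
α = (4/3)·(1 − 5.9803/8.6215) = 0.41

α = 0.41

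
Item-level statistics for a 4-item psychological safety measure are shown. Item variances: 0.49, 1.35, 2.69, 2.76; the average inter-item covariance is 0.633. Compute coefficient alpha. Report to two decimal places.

sum of item variances = 0.49 + 1.35 + 2.69 + 2.76 = 7.29
Sum of the 6 distinct covariances = 6 × 0.633 = 3.798
Var(T) = sum of item variances + 2·Σcov = 7.29 + 2 × 3.798 = 14.886
α = (4/3)·(1 − 7.29/14.886) = 0.68

coefficient alpha = 0.68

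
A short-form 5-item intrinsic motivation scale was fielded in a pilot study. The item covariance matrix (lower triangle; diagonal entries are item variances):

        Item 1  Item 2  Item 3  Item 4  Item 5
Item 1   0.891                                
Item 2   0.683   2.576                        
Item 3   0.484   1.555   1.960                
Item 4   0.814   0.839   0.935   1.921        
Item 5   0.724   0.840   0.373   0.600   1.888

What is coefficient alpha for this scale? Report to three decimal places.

Σσᵢ² = 0.891 + 2.576 + 1.960 + 1.921 + 1.888 = 9.236
Σ_{i<j} σ_ij = 7.847
σ²_T = 9.236 + 2 × 7.847 = 24.930
α = (k/(k−1))·(1 − Σσᵢ²/σ²_T) = (5/4)·(1 − 9.236/24.930) = 0.787

coefficient alpha = 0.787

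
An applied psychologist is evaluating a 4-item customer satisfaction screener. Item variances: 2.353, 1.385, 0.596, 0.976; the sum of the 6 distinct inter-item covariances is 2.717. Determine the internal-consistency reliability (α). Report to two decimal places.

α = 0.67

sum of item variances = 2.353 + 1.385 + 0.596 + 0.976 = 5.310
Sum of distinct covariances = 2.717
total variance = sum of item variances + 2·Σcov = 5.310 + 2 × 2.717 = 10.744
α = (4/3)·(1 − 5.310/10.744) = 0.67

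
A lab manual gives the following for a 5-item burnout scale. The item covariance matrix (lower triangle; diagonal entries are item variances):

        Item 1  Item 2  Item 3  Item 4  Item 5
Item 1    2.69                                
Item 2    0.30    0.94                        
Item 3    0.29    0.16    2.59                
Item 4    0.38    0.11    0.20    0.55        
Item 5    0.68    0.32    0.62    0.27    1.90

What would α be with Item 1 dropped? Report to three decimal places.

Remaining items: Item 2, Item 3, Item 4, Item 5 (k = 4).
Σσ²ᵢ = 0.94 + 2.59 + 0.55 + 1.90 = 5.98
Var(T) = 5.98 + 2 × 1.68 = 9.34
α (item deleted) = (4/3)·(1 − 5.98/9.34) = 0.480

α = 0.480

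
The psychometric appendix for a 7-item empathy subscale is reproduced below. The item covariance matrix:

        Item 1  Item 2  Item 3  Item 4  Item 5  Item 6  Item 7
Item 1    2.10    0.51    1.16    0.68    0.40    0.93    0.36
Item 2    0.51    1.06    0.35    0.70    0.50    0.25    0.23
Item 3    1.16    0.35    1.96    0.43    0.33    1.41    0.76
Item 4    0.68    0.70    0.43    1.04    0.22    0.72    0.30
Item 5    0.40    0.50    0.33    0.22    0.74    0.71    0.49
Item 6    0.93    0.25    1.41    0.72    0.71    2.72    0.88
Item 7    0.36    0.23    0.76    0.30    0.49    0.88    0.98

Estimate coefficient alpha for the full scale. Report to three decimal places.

Σσ²ᵢ = 2.10 + 1.06 + 1.96 + 1.04 + 0.74 + 2.72 + 0.98 = 10.60
Sum of the distinct covariances = 12.32
total variance = 10.60 + 2 × 12.32 = 35.24
α = (k/(k−1))·(1 − Σσ²ᵢ/total variance) = (7/6)·(1 − 10.60/35.24) = 0.816

α = 0.816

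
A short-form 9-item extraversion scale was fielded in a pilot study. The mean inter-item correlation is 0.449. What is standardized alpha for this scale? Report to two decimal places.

Standardized α = k·r̄ / (1 + (k−1)·r̄) = 9 × 0.449 / (1 + 8 × 0.449)
  = 4.0410 / 4.5920 = 0.88

standardized alpha = 0.88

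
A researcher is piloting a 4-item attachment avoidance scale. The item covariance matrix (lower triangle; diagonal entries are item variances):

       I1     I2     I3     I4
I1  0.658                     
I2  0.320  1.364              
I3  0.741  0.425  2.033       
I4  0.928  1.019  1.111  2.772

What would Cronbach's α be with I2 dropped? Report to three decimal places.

Cronbach's α = 0.757

Remaining items: I1, I3, I4 (k = 3).
Σσᵢ² = 0.658 + 2.033 + 2.772 = 5.463
total variance = 5.463 + 2 × 2.780 = 11.023
α (item deleted) = (3/2)·(1 − 5.463/11.023) = 0.757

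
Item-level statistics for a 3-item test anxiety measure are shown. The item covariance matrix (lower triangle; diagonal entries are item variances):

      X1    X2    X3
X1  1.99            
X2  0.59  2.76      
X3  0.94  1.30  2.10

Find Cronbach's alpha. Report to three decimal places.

Σσᵢ² = 1.99 + 2.76 + 2.10 = 6.85
Σ_{i<j} σ_ij = 2.83
σ²_T = 6.85 + 2 × 2.83 = 12.51
α = (k/(k−1))·(1 − Σσᵢ²/σ²_T) = (3/2)·(1 − 6.85/12.51) = 0.679

α = 0.679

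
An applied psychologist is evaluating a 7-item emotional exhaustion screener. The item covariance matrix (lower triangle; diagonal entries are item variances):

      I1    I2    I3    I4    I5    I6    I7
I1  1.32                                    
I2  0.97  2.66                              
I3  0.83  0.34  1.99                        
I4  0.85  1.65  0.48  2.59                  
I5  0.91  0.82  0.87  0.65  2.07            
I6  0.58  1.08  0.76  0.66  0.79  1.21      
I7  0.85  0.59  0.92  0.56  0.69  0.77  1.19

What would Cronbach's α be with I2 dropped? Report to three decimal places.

Remaining items: I1, I3, I4, I5, I6, I7 (k = 6).
Σσᵢ² = 1.32 + 1.99 + 2.59 + 2.07 + 1.21 + 1.19 = 10.37
σ²_total = 10.37 + 2 × 11.17 = 32.71
α (item deleted) = (6/5)·(1 − 10.37/32.71) = 0.820

α = 0.820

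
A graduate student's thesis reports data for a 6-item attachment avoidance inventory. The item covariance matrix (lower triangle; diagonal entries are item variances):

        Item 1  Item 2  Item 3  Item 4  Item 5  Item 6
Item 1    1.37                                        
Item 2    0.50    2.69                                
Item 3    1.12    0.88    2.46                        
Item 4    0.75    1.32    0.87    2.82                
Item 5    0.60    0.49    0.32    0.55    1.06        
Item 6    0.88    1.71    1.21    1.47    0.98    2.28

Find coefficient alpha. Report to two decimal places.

ΣVar(i) = 1.37 + 2.69 + 2.46 + 2.82 + 1.06 + 2.28 = 12.68
Sum of off-diagonal covariances = 13.65
total variance = 12.68 + 2 × 13.65 = 39.98
α = (k/(k−1))·(1 − ΣVar(i)/total variance) = (6/5)·(1 − 12.68/39.98) = 0.82

coefficient alpha = 0.82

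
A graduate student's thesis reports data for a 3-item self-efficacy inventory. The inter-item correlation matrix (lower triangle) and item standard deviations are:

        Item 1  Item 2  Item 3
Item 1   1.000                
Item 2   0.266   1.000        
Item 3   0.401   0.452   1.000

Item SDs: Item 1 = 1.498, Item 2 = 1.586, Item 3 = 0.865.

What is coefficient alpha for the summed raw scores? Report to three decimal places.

Σσ²ᵢ = 1.498² + 1.586² + 0.865² = 5.5076
Covariances σ_ij = r_ij · s_i · s_j:
  σ(Item 1,Item 2) = 0.266 × 1.498 × 1.586 = 0.6320
  σ(Item 1,Item 3) = 0.401 × 1.498 × 0.865 = 0.5196
  σ(Item 2,Item 3) = 0.452 × 1.586 × 0.865 = 0.6201
σ²_T = Σσ²ᵢ + 2·Σσ_ij = 5.5076 + 2 × 1.7717 = 9.0510
α = (3/2)·(1 − 5.5076/9.0510) = 0.587

α = 0.587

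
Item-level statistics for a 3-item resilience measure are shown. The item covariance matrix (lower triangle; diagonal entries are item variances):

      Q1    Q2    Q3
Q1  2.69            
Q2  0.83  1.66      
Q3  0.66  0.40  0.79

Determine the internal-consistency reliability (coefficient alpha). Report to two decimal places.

sum of item variances = 2.69 + 1.66 + 0.79 = 5.14
Σ_{i<j} σ_ij = 1.89
σ²_total = 5.14 + 2 × 1.89 = 8.92
α = (k/(k−1))·(1 − sum of item variances/σ²_total) = (3/2)·(1 − 5.14/8.92) = 0.64

α = 0.64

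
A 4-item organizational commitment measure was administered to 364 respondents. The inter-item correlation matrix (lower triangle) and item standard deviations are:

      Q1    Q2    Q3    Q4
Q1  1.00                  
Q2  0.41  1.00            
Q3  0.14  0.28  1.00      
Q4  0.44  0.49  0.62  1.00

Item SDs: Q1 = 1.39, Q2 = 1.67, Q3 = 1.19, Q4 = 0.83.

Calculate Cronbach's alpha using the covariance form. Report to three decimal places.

α = 0.679

Σσ²ᵢ = 1.39² + 1.67² + 1.19² + 0.83² = 6.8260
Covariances σ_ij = r_ij · s_i · s_j:
  σ(Q1,Q2) = 0.41 × 1.39 × 1.67 = 0.9517
  σ(Q1,Q3) = 0.14 × 1.39 × 1.19 = 0.2316
  σ(Q1,Q4) = 0.44 × 1.39 × 0.83 = 0.5076
  σ(Q2,Q3) = 0.28 × 1.67 × 1.19 = 0.5564
  σ(Q2,Q4) = 0.49 × 1.67 × 0.83 = 0.6792
  σ(Q3,Q4) = 0.62 × 1.19 × 0.83 = 0.6124
σ²_T = Σσ²ᵢ + 2·Σσ_ij = 6.8260 + 2 × 3.5389 = 13.9038
α = (4/3)·(1 − 6.8260/13.9038) = 0.679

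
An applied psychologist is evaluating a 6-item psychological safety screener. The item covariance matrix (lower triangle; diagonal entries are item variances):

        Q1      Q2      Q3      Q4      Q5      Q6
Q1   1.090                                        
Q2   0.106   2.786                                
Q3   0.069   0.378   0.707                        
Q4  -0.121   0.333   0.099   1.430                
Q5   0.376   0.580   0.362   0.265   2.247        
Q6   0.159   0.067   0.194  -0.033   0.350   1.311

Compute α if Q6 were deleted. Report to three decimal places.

Remaining items: Q1, Q2, Q3, Q4, Q5 (k = 5).
Σσ²ᵢ = 1.090 + 2.786 + 0.707 + 1.430 + 2.247 = 8.260
σ²_T = 8.260 + 2 × 2.447 = 13.154
α (item deleted) = (5/4)·(1 − 8.260/13.154) = 0.465

α = 0.465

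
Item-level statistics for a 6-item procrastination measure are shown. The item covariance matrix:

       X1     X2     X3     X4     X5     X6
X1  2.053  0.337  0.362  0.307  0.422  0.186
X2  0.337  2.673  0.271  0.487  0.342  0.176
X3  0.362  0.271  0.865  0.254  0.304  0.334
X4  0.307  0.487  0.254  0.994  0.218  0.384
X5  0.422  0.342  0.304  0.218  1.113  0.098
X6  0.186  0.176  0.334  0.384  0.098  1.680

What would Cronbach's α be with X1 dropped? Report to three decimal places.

α = 0.549

Remaining items: X2, X3, X4, X5, X6 (k = 5).
sum of item variances = 2.673 + 0.865 + 0.994 + 1.113 + 1.680 = 7.325
total variance = 7.325 + 2 × 2.868 = 13.061
α (item deleted) = (5/4)·(1 − 7.325/13.061) = 0.549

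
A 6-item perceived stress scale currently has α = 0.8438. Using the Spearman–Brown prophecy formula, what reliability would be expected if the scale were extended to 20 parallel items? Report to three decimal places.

predicted reliability = 0.947

Length factor m = 20/6 = 3.3333
α' = m·α / (1 + (m−1)·α)
   = 20/6 × 0.8438 / (1 + (20/6 − 1) × 0.8438)
   = 2.8127 / 2.9689 = 0.947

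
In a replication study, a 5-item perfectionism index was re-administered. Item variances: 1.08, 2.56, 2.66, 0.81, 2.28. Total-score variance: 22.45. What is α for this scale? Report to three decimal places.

sum of item variances = 1.08 + 2.56 + 2.66 + 0.81 + 2.28 = 9.39
α = (k/(k−1))·(1 − sum of item variances/σ²_total) = (5/4)·(1 − 9.39/22.45) = 0.727

α = 0.727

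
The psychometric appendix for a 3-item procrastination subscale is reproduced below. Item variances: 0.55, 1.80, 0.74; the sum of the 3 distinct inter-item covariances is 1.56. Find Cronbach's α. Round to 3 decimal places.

α = 0.754

ΣVar(i) = 0.55 + 1.80 + 0.74 = 3.09
Sum of distinct covariances = 1.56
Var(T) = ΣVar(i) + 2·Σcov = 3.09 + 2 × 1.56 = 6.21
α = (3/2)·(1 − 3.09/6.21) = 0.754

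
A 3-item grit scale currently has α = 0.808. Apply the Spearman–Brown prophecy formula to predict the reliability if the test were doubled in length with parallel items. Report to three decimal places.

predicted reliability = 0.894

Length factor m = 2
α' = m·α / (1 + (m−1)·α)
   = 2 × 0.808 / (1 + (2 − 1) × 0.808)
   = 1.6160 / 1.8080 = 0.894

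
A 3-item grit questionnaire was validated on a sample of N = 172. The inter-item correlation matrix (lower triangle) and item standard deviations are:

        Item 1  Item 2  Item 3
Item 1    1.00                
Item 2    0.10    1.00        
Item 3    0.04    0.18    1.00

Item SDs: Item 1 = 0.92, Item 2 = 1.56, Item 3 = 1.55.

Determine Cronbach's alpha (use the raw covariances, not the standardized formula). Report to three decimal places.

Σσ²ᵢ = 0.92² + 1.56² + 1.55² = 5.6825
Covariances σ_ij = r_ij · s_i · s_j:
  σ(Item 1,Item 2) = 0.10 × 0.92 × 1.56 = 0.1435
  σ(Item 1,Item 3) = 0.04 × 0.92 × 1.55 = 0.0570
  σ(Item 2,Item 3) = 0.18 × 1.56 × 1.55 = 0.4352
σ²_T = Σσ²ᵢ + 2·Σσ_ij = 5.6825 + 2 × 0.6357 = 6.9539
α = (3/2)·(1 − 5.6825/6.9539) = 0.274

Cronbach's alpha = 0.274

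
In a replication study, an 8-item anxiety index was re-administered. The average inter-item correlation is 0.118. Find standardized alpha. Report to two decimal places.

Standardized α = k·r̄ / (1 + (k−1)·r̄) = 8 × 0.118 / (1 + 7 × 0.118)
  = 0.9440 / 1.8260 = 0.52

standardized alpha = 0.52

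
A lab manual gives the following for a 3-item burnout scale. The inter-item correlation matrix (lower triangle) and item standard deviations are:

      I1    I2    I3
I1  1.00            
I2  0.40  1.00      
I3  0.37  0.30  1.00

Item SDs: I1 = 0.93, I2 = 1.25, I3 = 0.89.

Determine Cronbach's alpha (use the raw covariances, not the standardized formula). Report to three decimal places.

Σσ²ᵢ = 0.93² + 1.25² + 0.89² = 3.2195
Covariances σ_ij = r_ij · s_i · s_j:
  σ(I1,I2) = 0.40 × 0.93 × 1.25 = 0.4650
  σ(I1,I3) = 0.37 × 0.93 × 0.89 = 0.3062
  σ(I2,I3) = 0.30 × 1.25 × 0.89 = 0.3337
σ²_T = Σσ²ᵢ + 2·Σσ_ij = 3.2195 + 2 × 1.1049 = 5.4293
α = (3/2)·(1 − 3.2195/5.4293) = 0.611

α = 0.611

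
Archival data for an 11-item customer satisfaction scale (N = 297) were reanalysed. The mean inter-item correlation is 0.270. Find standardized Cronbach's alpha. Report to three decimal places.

standardized Cronbach's alpha = 0.803

Standardized α = k·r̄ / (1 + (k−1)·r̄) = 11 × 0.270 / (1 + 10 × 0.270)
  = 2.9700 / 3.7000 = 0.803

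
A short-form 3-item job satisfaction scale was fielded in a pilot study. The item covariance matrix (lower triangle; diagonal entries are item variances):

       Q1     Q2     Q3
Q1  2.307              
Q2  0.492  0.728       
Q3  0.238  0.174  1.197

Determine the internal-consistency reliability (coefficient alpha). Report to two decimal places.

coefficient alpha = 0.45

Σσ²ᵢ = 2.307 + 0.728 + 1.197 = 4.232
Sum of the distinct covariances = 0.904
Var(T) = 4.232 + 2 × 0.904 = 6.040
α = (k/(k−1))·(1 − Σσ²ᵢ/Var(T)) = (3/2)·(1 − 4.232/6.040) = 0.45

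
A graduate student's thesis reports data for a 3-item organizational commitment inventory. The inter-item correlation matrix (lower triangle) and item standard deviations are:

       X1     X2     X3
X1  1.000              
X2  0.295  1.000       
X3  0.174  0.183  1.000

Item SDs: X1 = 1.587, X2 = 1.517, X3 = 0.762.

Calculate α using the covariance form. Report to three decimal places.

α = 0.443

Σσ²ᵢ = 1.587² + 1.517² + 0.762² = 5.4005
Covariances σ_ij = r_ij · s_i · s_j:
  σ(X1,X2) = 0.295 × 1.587 × 1.517 = 0.7102
  σ(X1,X3) = 0.174 × 1.587 × 0.762 = 0.2104
  σ(X2,X3) = 0.183 × 1.517 × 0.762 = 0.2115
σ²_T = Σσ²ᵢ + 2·Σσ_ij = 5.4005 + 2 × 1.1321 = 7.6647
α = (3/2)·(1 − 5.4005/7.6647) = 0.443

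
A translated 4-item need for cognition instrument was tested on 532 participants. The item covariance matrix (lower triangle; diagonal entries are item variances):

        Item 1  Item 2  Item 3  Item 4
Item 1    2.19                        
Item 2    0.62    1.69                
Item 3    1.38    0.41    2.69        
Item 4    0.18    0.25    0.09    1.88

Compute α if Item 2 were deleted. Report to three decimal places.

α = 0.492

Remaining items: Item 1, Item 3, Item 4 (k = 3).
Σσᵢ² = 2.19 + 2.69 + 1.88 = 6.76
σ²_total = 6.76 + 2 × 1.65 = 10.06
α (item deleted) = (3/2)·(1 − 6.76/10.06) = 0.492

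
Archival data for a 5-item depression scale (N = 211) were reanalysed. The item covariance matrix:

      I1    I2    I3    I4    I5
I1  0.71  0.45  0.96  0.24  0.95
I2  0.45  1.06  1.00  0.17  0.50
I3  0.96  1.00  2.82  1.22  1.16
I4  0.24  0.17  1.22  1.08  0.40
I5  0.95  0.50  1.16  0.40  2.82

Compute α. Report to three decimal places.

Σσᵢ² = 0.71 + 1.06 + 2.82 + 1.08 + 2.82 = 8.49
Σ_{i<j} σ_ij = 7.05
σ²_T = 8.49 + 2 × 7.05 = 22.59
α = (k/(k−1))·(1 − Σσᵢ²/σ²_T) = (5/4)·(1 − 8.49/22.59) = 0.780

α = 0.780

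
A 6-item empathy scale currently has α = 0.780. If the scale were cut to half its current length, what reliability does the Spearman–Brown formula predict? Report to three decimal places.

predicted reliability = 0.639

Length factor m = 1/2
α' = m·α / (1 − (1−m)·α)
   = 1/2 × 0.780 / (1 − (1 − 1/2) × 0.780)
   = 0.3900 / 0.6100 = 0.639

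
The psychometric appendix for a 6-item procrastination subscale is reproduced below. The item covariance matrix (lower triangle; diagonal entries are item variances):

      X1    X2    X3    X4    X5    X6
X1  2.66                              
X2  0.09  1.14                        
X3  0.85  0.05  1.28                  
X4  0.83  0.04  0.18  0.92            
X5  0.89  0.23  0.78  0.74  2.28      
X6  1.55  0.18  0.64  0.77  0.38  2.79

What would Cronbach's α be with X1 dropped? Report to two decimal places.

Cronbach's α = 0.61

Remaining items: X2, X3, X4, X5, X6 (k = 5).
Σσᵢ² = 1.14 + 1.28 + 0.92 + 2.28 + 2.79 = 8.41
σ²_T = 8.41 + 2 × 3.99 = 16.39
α (item deleted) = (5/4)·(1 − 8.41/16.39) = 0.61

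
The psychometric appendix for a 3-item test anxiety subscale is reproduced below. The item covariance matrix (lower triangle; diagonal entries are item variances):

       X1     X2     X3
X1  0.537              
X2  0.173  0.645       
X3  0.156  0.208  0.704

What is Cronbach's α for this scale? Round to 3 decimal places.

Σσ²ᵢ = 0.537 + 0.645 + 0.704 = 1.886
Sum of the distinct covariances = 0.537
total variance = 1.886 + 2 × 0.537 = 2.960
α = (k/(k−1))·(1 − Σσ²ᵢ/total variance) = (3/2)·(1 − 1.886/2.960) = 0.544

α = 0.544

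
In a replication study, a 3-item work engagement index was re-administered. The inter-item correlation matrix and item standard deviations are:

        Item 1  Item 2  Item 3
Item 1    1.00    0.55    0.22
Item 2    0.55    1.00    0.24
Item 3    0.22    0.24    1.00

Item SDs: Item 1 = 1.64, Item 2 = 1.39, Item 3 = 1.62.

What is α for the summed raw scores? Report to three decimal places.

Σσ²ᵢ = 1.64² + 1.39² + 1.62² = 7.2461
Covariances σ_ij = r_ij · s_i · s_j:
  σ(Item 1,Item 2) = 0.55 × 1.64 × 1.39 = 1.2538
  σ(Item 1,Item 3) = 0.22 × 1.64 × 1.62 = 0.5845
  σ(Item 2,Item 3) = 0.24 × 1.39 × 1.62 = 0.5404
σ²_T = Σσ²ᵢ + 2·Σσ_ij = 7.2461 + 2 × 2.3787 = 12.0035
α = (3/2)·(1 − 7.2461/12.0035) = 0.595

α = 0.595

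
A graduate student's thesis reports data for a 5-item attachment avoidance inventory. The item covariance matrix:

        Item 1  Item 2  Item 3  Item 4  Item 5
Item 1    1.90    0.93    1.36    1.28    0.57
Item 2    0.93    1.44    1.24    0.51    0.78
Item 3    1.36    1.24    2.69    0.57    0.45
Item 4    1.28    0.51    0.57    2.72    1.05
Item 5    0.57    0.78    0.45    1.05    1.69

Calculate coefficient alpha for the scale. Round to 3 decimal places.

sum of item variances = 1.90 + 1.44 + 2.69 + 2.72 + 1.69 = 10.44
Σ_{i<j} σ_ij = 8.74
total variance = 10.44 + 2 × 8.74 = 27.92
α = (k/(k−1))·(1 − sum of item variances/total variance) = (5/4)·(1 − 10.44/27.92) = 0.783

α = 0.783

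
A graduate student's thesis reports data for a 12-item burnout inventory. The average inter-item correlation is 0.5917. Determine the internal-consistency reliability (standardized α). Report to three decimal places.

α = 0.946

Standardized α = k·r̄ / (1 + (k−1)·r̄) = 12 × 0.5917 / (1 + 11 × 0.5917)
  = 7.1004 / 7.5087 = 0.946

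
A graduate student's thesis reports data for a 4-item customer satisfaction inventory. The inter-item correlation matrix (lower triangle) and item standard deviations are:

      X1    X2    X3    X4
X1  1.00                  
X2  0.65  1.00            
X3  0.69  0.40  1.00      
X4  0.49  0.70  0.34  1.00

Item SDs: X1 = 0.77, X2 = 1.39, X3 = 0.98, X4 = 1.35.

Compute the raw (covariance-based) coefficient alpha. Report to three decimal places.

α = 0.804

Σσ²ᵢ = 0.77² + 1.39² + 0.98² + 1.35² = 5.3079
Covariances σ_ij = r_ij · s_i · s_j:
  σ(X1,X2) = 0.65 × 0.77 × 1.39 = 0.6957
  σ(X1,X3) = 0.69 × 0.77 × 0.98 = 0.5207
  σ(X1,X4) = 0.49 × 0.77 × 1.35 = 0.5094
  σ(X2,X3) = 0.40 × 1.39 × 0.98 = 0.5449
  σ(X2,X4) = 0.70 × 1.39 × 1.35 = 1.3135
  σ(X3,X4) = 0.34 × 0.98 × 1.35 = 0.4498
σ²_T = Σσ²ᵢ + 2·Σσ_ij = 5.3079 + 2 × 4.0340 = 13.3759
α = (4/3)·(1 − 5.3079/13.3759) = 0.804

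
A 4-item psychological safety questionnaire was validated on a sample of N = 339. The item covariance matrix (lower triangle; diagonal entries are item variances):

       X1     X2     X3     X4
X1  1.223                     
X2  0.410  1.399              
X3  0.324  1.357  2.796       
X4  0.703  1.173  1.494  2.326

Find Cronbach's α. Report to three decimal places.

ΣVar(i) = 1.223 + 1.399 + 2.796 + 2.326 = 7.744
Sum of the distinct covariances = 5.461
σ²_T = 7.744 + 2 × 5.461 = 18.666
α = (k/(k−1))·(1 − ΣVar(i)/σ²_T) = (4/3)·(1 − 7.744/18.666) = 0.780

Cronbach's α = 0.780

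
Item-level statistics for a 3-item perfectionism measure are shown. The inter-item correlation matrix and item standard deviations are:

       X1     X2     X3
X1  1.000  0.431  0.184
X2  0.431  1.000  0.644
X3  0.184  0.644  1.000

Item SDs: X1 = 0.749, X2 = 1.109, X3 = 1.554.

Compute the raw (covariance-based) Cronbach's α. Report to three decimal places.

Σσ²ᵢ = 0.749² + 1.109² + 1.554² = 4.2058
Covariances σ_ij = r_ij · s_i · s_j:
  σ(X1,X2) = 0.431 × 0.749 × 1.109 = 0.3580
  σ(X1,X3) = 0.184 × 0.749 × 1.554 = 0.2142
  σ(X2,X3) = 0.644 × 1.109 × 1.554 = 1.1099
σ²_T = Σσ²ᵢ + 2·Σσ_ij = 4.2058 + 2 × 1.6821 = 7.5700
α = (3/2)·(1 − 4.2058/7.5700) = 0.667

Cronbach's α = 0.667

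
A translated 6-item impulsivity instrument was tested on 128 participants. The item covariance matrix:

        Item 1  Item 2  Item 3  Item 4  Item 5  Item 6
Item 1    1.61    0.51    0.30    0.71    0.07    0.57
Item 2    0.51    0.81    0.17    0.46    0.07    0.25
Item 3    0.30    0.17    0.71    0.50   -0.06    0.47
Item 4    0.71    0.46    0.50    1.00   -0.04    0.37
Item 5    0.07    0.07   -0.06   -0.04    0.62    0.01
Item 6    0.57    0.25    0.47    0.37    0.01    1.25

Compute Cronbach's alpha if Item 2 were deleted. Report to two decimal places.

α = 0.66

Remaining items: Item 1, Item 3, Item 4, Item 5, Item 6 (k = 5).
Σσᵢ² = 1.61 + 0.71 + 1.00 + 0.62 + 1.25 = 5.19
Var(T) = 5.19 + 2 × 2.90 = 10.99
α (item deleted) = (5/4)·(1 − 5.19/10.99) = 0.66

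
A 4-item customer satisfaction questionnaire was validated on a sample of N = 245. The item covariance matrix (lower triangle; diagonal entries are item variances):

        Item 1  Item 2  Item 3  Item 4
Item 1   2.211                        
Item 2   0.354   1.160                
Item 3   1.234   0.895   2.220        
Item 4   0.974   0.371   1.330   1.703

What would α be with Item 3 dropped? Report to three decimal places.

Remaining items: Item 1, Item 2, Item 4 (k = 3).
Σσ²ᵢ = 2.211 + 1.160 + 1.703 = 5.074
Var(T) = 5.074 + 2 × 1.699 = 8.472
α (item deleted) = (3/2)·(1 − 5.074/8.472) = 0.602

α = 0.602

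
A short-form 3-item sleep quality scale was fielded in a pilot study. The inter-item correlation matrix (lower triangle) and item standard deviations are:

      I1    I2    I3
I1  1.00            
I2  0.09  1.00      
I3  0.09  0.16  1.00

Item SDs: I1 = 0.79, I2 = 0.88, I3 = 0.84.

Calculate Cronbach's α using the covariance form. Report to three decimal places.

Σσ²ᵢ = 0.79² + 0.88² + 0.84² = 2.1041
Covariances σ_ij = r_ij · s_i · s_j:
  σ(I1,I2) = 0.09 × 0.79 × 0.88 = 0.0626
  σ(I1,I3) = 0.09 × 0.79 × 0.84 = 0.0597
  σ(I2,I3) = 0.16 × 0.88 × 0.84 = 0.1183
σ²_T = Σσ²ᵢ + 2·Σσ_ij = 2.1041 + 2 × 0.2406 = 2.5853
α = (3/2)·(1 − 2.1041/2.5853) = 0.279

α = 0.279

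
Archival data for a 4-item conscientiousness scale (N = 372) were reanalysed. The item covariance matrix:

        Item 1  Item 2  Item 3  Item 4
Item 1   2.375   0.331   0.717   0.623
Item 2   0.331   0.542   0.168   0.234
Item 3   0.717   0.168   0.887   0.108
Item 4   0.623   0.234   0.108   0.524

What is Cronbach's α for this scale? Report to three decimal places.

α = 0.669

Σσ²ᵢ = 2.375 + 0.542 + 0.887 + 0.524 = 4.328
Σ_{i<j} σ_ij = 2.181
σ²_total = 4.328 + 2 × 2.181 = 8.690
α = (k/(k−1))·(1 − Σσ²ᵢ/σ²_total) = (4/3)·(1 − 4.328/8.690) = 0.669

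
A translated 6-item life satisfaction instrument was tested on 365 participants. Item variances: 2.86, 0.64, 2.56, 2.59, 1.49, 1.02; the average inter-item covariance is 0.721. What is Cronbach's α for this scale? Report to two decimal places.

α = 0.79

ΣVar(i) = 2.86 + 0.64 + 2.56 + 2.59 + 1.49 + 1.02 = 11.16
Sum of the 15 distinct covariances = 15 × 0.721 = 10.815
σ²_T = ΣVar(i) + 2·Σcov = 11.16 + 2 × 10.815 = 32.790
α = (6/5)·(1 − 11.16/32.790) = 0.79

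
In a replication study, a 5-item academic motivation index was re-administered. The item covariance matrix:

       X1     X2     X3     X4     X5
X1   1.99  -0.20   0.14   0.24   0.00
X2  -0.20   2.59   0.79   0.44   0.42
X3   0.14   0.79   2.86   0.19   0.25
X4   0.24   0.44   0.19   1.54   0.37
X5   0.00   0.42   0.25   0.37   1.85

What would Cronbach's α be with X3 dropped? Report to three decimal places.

Cronbach's α = 0.322

Remaining items: X1, X2, X4, X5 (k = 4).
ΣVar(i) = 1.99 + 2.59 + 1.54 + 1.85 = 7.97
σ²_total = 7.97 + 2 × 1.27 = 10.51
α (item deleted) = (4/3)·(1 − 7.97/10.51) = 0.322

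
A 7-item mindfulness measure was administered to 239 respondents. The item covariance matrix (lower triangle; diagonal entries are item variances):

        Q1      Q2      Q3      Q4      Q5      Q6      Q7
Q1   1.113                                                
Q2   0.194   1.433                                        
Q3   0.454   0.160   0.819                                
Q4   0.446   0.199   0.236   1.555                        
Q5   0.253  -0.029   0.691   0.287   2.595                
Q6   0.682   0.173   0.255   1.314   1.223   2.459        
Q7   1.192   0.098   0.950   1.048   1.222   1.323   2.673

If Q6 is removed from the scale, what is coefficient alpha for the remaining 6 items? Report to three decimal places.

coefficient alpha = 0.711

Remaining items: Q1, Q2, Q3, Q4, Q5, Q7 (k = 6).
Σσᵢ² = 1.113 + 1.433 + 0.819 + 1.555 + 2.595 + 2.673 = 10.188
Var(T) = 10.188 + 2 × 7.401 = 24.990
α (item deleted) = (6/5)·(1 − 10.188/24.990) = 0.711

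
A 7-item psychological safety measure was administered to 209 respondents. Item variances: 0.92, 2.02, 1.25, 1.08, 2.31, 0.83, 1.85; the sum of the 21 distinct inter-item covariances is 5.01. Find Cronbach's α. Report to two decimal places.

ΣVar(i) = 0.92 + 2.02 + 1.25 + 1.08 + 2.31 + 0.83 + 1.85 = 10.26
Sum of distinct covariances = 5.01
total variance = ΣVar(i) + 2·Σcov = 10.26 + 2 × 5.01 = 20.28
α = (7/6)·(1 − 10.26/20.28) = 0.58

Cronbach's α = 0.58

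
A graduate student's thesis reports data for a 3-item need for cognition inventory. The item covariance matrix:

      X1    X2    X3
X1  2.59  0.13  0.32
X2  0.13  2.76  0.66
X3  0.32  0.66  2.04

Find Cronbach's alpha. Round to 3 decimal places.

Σσ²ᵢ = 2.59 + 2.76 + 2.04 = 7.39
Sum of off-diagonal covariances = 1.11
σ²_T = 7.39 + 2 × 1.11 = 9.61
α = (k/(k−1))·(1 − Σσ²ᵢ/σ²_T) = (3/2)·(1 − 7.39/9.61) = 0.347

α = 0.347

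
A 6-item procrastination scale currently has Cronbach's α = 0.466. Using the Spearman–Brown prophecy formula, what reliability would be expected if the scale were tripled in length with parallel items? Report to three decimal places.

Length factor m = 3
α' = m·α / (1 + (m−1)·α)
   = 3 × 0.466 / (1 + (3 − 1) × 0.466)
   = 1.3980 / 1.9320 = 0.724

predicted reliability = 0.724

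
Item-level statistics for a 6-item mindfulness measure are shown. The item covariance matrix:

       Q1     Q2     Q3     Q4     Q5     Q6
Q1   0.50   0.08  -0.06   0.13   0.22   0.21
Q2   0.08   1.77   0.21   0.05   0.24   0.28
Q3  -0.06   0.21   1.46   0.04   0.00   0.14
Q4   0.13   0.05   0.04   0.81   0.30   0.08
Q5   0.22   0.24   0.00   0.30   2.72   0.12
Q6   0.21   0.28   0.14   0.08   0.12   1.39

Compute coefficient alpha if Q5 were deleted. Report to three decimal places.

Remaining items: Q1, Q2, Q3, Q4, Q6 (k = 5).
sum of item variances = 0.50 + 1.77 + 1.46 + 0.81 + 1.39 = 5.93
σ²_T = 5.93 + 2 × 1.16 = 8.25
α (item deleted) = (5/4)·(1 − 5.93/8.25) = 0.352

coefficient alpha = 0.352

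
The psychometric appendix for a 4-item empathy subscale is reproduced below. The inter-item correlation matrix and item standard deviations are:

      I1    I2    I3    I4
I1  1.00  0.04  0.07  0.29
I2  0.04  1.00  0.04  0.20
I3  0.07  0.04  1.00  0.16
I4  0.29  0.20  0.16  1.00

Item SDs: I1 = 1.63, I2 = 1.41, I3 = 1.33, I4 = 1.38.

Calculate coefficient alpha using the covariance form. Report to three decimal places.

Σσ²ᵢ = 1.63² + 1.41² + 1.33² + 1.38² = 8.3183
Covariances σ_ij = r_ij · s_i · s_j:
  σ(I1,I2) = 0.04 × 1.63 × 1.41 = 0.0919
  σ(I1,I3) = 0.07 × 1.63 × 1.33 = 0.1518
  σ(I1,I4) = 0.29 × 1.63 × 1.38 = 0.6523
  σ(I2,I3) = 0.04 × 1.41 × 1.33 = 0.0750
  σ(I2,I4) = 0.20 × 1.41 × 1.38 = 0.3892
  σ(I3,I4) = 0.16 × 1.33 × 1.38 = 0.2937
σ²_T = Σσ²ᵢ + 2·Σσ_ij = 8.3183 + 2 × 1.6539 = 11.6261
α = (4/3)·(1 − 8.3183/11.6261) = 0.379

coefficient alpha = 0.379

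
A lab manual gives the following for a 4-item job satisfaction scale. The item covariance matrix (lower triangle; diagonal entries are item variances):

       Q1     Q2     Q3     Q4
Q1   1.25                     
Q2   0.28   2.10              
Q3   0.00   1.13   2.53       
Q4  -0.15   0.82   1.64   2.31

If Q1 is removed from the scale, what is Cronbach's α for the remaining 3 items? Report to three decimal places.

Remaining items: Q2, Q3, Q4 (k = 3).
Σσ²ᵢ = 2.10 + 2.53 + 2.31 = 6.94
σ²_total = 6.94 + 2 × 3.59 = 14.12
α (item deleted) = (3/2)·(1 − 6.94/14.12) = 0.763

Cronbach's α = 0.763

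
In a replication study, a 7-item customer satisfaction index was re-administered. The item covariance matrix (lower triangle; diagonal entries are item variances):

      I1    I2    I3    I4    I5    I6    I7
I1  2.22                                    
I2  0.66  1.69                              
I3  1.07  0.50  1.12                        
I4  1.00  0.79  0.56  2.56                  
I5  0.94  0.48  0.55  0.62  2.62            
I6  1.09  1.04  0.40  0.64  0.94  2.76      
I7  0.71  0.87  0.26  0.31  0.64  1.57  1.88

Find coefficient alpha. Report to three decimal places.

coefficient alpha = 0.791

Σσ²ᵢ = 2.22 + 1.69 + 1.12 + 2.56 + 2.62 + 2.76 + 1.88 = 14.85
Σ_{i<j} σ_ij = 15.64
σ²_total = 14.85 + 2 × 15.64 = 46.13
α = (k/(k−1))·(1 − Σσ²ᵢ/σ²_total) = (7/6)·(1 − 14.85/46.13) = 0.791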